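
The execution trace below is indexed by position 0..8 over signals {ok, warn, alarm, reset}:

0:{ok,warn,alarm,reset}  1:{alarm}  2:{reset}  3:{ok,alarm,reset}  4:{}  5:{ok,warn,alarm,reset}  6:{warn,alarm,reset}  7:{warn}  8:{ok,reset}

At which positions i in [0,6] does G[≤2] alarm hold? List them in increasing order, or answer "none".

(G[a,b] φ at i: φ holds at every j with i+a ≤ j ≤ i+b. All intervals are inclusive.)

none

Evaluate at each i in [0,6]:
  i=0: ✗ (fails at j=2)
  i=1: ✗ (fails at j=2)
  i=2: ✗ (fails at j=2)
  i=3: ✗ (fails at j=4)
  i=4: ✗ (fails at j=4)
  i=5: ✗ (fails at j=7)
  i=6: ✗ (fails at j=7)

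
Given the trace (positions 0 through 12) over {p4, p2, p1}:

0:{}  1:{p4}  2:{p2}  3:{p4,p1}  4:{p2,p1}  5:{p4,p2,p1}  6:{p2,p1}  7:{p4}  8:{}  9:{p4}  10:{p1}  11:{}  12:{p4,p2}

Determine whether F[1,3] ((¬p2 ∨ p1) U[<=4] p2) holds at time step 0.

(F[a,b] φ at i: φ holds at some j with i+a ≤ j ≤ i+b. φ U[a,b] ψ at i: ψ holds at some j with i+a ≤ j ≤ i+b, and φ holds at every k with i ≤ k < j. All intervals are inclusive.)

Check ((¬p2 ∨ p1) U[<=4] p2) at each j in [1,3]:
  j=1: holds
  j=2: holds
  j=3: holds
Found at j=1 → formula holds.

Yes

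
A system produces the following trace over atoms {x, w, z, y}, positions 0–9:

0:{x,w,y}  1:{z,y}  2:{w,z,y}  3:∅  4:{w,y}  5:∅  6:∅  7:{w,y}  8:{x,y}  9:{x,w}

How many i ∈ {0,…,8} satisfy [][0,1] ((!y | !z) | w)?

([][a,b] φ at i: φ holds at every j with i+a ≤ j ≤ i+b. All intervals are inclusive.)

Evaluate at each i in [0,8]:
  i=0: ✗ (fails at j=1)
  i=1: ✗ (fails at j=1)
  i=2: ✓ (all of [2,3])
  i=3: ✓ (all of [3,4])
  i=4: ✓ (all of [4,5])
  i=5: ✓ (all of [5,6])
  i=6: ✓ (all of [6,7])
  i=7: ✓ (all of [7,8])
  i=8: ✓ (all of [8,9])
Positions where it holds: {2, 3, 4, 5, 6, 7, 8} → 7.

7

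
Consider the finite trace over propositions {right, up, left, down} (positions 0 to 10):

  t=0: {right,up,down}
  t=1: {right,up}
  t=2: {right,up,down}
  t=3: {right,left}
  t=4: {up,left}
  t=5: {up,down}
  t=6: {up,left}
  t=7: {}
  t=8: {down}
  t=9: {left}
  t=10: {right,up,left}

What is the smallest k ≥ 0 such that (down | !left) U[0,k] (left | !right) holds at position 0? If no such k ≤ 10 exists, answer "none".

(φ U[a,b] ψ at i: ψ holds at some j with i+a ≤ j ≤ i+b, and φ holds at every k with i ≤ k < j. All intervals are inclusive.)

Need earliest j ≥ 0 with (left | !right), and (down | !left) at every k in [0,j-1].
  j=0: rhs fails.
  j=1: rhs fails.
  j=2: rhs fails.
  j=3: rhs holds; lhs holds on [0,2]. k = 3.

3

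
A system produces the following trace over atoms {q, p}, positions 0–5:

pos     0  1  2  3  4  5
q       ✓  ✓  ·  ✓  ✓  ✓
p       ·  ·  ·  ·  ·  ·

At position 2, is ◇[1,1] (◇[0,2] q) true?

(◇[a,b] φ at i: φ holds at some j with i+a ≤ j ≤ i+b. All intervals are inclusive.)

Check ◇[0,2] q at each j in [3,3]:
  j=3: holds (witness at 3)
Found at j=3 → formula holds.

Yes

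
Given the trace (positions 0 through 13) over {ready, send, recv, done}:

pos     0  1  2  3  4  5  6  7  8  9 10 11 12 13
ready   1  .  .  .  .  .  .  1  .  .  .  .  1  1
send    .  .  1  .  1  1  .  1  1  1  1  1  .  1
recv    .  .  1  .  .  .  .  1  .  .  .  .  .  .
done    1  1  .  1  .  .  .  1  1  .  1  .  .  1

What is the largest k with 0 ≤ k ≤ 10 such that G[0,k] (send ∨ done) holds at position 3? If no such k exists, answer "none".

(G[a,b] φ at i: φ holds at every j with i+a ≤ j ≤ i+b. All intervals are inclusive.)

2

(send ∨ done) must hold from j=3 onward; find where it first fails.
  j=3: holds
  j=4: holds
  j=5: holds
  j=6: fails
Holds on [3,5], so largest k = 2.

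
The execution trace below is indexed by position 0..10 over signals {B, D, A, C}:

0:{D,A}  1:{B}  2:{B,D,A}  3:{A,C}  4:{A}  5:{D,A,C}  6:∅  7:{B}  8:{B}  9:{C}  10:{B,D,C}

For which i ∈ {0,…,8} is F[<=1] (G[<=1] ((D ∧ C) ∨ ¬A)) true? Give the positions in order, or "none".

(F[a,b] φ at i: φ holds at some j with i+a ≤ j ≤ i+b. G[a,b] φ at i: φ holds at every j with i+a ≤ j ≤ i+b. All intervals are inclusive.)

4, 5, 6, 7, 8

Evaluate at each i in [0,8]:
  i=0: ✗ (none in [0,1])
  i=1: ✗ (none in [1,2])
  i=2: ✗ (none in [2,3])
  i=3: ✗ (none in [3,4])
  i=4: ✓ (witness j=5)
  i=5: ✓ (witness j=5)
  i=6: ✓ (witness j=6)
  i=7: ✓ (witness j=7)
  i=8: ✓ (witness j=8)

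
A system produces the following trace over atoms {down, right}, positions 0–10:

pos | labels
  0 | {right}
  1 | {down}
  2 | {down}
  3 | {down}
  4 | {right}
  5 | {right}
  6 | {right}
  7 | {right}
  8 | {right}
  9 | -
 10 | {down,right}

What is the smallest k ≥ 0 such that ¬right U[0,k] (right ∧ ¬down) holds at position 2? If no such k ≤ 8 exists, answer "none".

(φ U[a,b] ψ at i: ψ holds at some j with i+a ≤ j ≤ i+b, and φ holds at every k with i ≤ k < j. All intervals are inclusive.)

Need earliest j ≥ 2 with (right ∧ ¬down), and ¬right at every k in [2,j-1].
  j=2: rhs fails.
  j=3: rhs fails.
  j=4: rhs holds; lhs holds on [2,3]. k = 2.

2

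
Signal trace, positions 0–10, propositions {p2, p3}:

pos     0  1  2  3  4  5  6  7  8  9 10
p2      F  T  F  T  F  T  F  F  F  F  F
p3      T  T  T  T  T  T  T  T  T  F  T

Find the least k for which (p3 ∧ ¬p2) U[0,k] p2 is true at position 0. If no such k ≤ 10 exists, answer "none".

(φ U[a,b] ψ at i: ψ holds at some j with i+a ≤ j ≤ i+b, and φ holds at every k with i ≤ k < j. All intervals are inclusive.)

1

Need earliest j ≥ 0 with p2, and (p3 ∧ ¬p2) at every k in [0,j-1].
  j=0: rhs fails.
  j=1: rhs holds; lhs holds on [0,0]. k = 1.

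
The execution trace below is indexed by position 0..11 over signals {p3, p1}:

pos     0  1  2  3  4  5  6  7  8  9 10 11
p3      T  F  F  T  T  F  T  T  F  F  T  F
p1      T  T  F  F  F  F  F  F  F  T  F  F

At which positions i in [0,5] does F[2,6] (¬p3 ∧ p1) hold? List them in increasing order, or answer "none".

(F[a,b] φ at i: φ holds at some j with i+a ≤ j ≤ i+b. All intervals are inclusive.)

Evaluate at each i in [0,5]:
  i=0: ✗ (none in [2,6])
  i=1: ✗ (none in [3,7])
  i=2: ✗ (none in [4,8])
  i=3: ✓ (witness j=9)
  i=4: ✓ (witness j=9)
  i=5: ✓ (witness j=9)

3, 4, 5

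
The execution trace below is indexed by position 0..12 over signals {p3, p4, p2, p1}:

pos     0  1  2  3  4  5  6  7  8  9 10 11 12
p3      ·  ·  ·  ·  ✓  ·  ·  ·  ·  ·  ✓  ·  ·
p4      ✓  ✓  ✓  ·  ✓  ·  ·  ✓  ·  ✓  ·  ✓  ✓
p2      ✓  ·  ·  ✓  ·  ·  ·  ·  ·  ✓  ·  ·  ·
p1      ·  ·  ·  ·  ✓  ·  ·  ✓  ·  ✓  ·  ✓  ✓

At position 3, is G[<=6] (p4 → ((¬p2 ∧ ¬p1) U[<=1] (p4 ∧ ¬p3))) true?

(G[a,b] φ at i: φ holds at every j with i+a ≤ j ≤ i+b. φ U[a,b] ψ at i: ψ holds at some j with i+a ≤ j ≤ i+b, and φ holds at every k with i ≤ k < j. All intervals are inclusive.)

False

Check (p4 → ((¬p2 ∧ ¬p1) U[<=1] (p4 ∧ ¬p3))) at every j in [3,9]:
  j=3: antecedent false → ✓
  j=4: antecedent true; consequent fails → ✗
  j=5: antecedent false → ✓
  j=6: antecedent false → ✓
  j=7: antecedent true; consequent holds → ✓
  j=8: antecedent false → ✓
  j=9: antecedent true; consequent holds → ✓
Fails at j=4 → formula fails.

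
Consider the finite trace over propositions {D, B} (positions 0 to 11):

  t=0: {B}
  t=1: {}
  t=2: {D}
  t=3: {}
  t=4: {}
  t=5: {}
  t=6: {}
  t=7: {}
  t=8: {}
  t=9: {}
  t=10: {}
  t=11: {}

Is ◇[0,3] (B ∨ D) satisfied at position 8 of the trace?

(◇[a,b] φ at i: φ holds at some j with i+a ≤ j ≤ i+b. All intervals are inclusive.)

False

Check (B ∨ D) at each j in [8,11]:
  j=8: false
  j=9: false
  j=10: false
  j=11: false
No position in the window satisfies it → formula fails.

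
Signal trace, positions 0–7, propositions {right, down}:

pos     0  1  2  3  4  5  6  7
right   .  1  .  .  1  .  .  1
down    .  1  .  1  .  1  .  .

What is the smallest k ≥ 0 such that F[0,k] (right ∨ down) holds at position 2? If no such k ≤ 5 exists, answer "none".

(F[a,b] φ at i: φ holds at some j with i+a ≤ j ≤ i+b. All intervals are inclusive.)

Scan j = 2,3,… for (right ∨ down):
  j=2: fails
  j=3: holds
First hit at j=3, so smallest k = 3-2 = 1.

1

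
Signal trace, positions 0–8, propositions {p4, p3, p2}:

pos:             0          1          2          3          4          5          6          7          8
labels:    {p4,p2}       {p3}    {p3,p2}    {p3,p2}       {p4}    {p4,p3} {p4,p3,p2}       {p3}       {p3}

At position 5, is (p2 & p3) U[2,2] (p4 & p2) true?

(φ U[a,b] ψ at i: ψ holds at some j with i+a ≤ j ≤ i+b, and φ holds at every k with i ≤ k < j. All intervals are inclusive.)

Need some j in [7,7] with (p4 & p2), and (p2 & p3) at every k in [5,j-1].
  j=7: (p4 & p2) false.
No j in the window works → until fails.

False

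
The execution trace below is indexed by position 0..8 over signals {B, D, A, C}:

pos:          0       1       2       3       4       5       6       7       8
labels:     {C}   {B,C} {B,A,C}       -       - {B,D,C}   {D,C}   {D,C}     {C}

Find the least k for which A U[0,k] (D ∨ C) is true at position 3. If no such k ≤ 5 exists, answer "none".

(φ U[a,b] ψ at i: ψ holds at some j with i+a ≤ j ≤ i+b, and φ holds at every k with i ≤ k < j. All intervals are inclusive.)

Need earliest j ≥ 3 with (D ∨ C), and A at every k in [3,j-1].
  j=3: rhs fails.
  j=4: rhs fails.
  j=5: rhs holds but lhs fails at k=3.
  j=6: rhs holds but lhs fails at k=3.
  j=7: rhs holds but lhs fails at k=3.
  j=8: rhs holds but lhs fails at k=3.
No witness within the range → none.

none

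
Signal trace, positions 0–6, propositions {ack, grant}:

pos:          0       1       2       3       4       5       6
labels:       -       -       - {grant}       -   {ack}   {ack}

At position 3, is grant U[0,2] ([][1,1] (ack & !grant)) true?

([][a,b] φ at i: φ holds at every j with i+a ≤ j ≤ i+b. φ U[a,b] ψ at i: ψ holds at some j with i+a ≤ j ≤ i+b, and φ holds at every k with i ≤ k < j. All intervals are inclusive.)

Yes

Need some j in [3,5] with [][1,1] (ack & !grant), and grant at every k in [3,j-1].
  j=3: [][1,1] (ack & !grant) — fails at 4.
  j=4: [][1,1] (ack & !grant) holds; grant holds at every k in [3,3] → satisfied.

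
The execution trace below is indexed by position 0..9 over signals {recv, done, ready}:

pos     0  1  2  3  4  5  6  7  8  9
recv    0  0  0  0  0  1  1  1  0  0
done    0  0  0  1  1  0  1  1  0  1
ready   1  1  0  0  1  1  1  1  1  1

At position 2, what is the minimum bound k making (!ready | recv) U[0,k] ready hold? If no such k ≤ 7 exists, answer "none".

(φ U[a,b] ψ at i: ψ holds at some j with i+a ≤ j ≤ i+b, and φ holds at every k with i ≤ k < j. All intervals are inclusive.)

2

Need earliest j ≥ 2 with ready, and (!ready | recv) at every k in [2,j-1].
  j=2: rhs fails.
  j=3: rhs fails.
  j=4: rhs holds; lhs holds on [2,3]. k = 2.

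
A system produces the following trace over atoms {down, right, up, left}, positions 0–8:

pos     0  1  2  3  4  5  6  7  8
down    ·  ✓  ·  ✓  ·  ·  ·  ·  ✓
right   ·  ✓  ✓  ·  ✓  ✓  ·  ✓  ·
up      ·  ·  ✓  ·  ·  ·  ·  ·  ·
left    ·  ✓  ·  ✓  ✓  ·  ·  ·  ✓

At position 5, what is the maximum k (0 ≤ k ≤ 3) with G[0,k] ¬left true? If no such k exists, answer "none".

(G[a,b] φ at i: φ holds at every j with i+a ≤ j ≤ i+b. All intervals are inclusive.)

2

¬left must hold from j=5 onward; find where it first fails.
  j=5: holds
  j=6: holds
  j=7: holds
  j=8: fails
Holds on [5,7], so largest k = 2.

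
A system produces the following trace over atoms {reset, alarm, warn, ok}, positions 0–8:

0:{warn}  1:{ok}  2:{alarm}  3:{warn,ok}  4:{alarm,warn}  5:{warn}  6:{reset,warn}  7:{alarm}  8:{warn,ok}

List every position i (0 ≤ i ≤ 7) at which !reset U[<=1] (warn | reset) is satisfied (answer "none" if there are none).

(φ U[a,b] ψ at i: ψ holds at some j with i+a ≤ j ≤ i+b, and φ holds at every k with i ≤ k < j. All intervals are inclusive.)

0, 2, 3, 4, 5, 6, 7

Evaluate at each i in [0,7]:
  i=0: ✓ (rhs at j=0)
  i=1: ✗ (no rhs in [1,2])
  i=2: ✓ (rhs at j=3; lhs holds on [2,2])
  i=3: ✓ (rhs at j=3)
  i=4: ✓ (rhs at j=4)
  i=5: ✓ (rhs at j=5)
  i=6: ✓ (rhs at j=6)
  i=7: ✓ (rhs at j=8; lhs holds on [7,7])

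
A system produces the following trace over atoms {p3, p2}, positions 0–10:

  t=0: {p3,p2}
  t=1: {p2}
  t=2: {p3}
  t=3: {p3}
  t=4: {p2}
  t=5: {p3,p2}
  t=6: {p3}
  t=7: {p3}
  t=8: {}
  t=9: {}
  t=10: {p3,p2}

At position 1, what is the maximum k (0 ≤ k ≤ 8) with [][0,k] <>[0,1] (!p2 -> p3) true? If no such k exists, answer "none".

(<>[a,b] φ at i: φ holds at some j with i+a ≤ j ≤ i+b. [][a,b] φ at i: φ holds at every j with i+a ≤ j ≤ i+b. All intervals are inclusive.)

<>[0,1] (!p2 -> p3) must hold from j=1 onward; find where it first fails.
  j=1: holds
  j=2: holds
  j=3: holds
  j=4: holds
  j=5: holds
  j=6: holds
  j=7: holds
  j=8: fails
Holds on [1,7], so largest k = 6.

6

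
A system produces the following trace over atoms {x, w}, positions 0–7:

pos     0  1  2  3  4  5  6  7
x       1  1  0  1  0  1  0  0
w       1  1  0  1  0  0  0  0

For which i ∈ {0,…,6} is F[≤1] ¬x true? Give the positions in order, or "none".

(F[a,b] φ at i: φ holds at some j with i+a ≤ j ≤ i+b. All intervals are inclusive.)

1, 2, 3, 4, 5, 6

Evaluate at each i in [0,6]:
  i=0: ✗ (none in [0,1])
  i=1: ✓ (witness j=2)
  i=2: ✓ (witness j=2)
  i=3: ✓ (witness j=4)
  i=4: ✓ (witness j=4)
  i=5: ✓ (witness j=6)
  i=6: ✓ (witness j=6)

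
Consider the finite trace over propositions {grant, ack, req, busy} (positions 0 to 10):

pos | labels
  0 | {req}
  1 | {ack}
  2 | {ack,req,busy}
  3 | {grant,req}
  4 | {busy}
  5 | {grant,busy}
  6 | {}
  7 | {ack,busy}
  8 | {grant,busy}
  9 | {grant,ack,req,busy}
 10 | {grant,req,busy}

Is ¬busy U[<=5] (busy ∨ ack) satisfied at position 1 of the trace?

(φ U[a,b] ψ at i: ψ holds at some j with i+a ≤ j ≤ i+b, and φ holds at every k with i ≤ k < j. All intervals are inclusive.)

Need some j in [1,6] with (busy ∨ ack), and ¬busy at every k in [1,j-1].
  j=1: (busy ∨ ack) holds; no prefix to check → satisfied.

Holds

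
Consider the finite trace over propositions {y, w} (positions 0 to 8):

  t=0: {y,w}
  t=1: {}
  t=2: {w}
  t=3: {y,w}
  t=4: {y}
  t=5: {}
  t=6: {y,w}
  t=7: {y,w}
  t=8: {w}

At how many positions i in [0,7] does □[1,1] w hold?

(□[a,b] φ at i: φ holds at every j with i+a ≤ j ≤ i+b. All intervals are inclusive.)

5

Evaluate at each i in [0,7]:
  i=0: ✗ (fails at j=1)
  i=1: ✓ (all of [2,2])
  i=2: ✓ (all of [3,3])
  i=3: ✗ (fails at j=4)
  i=4: ✗ (fails at j=5)
  i=5: ✓ (all of [6,6])
  i=6: ✓ (all of [7,7])
  i=7: ✓ (all of [8,8])
Positions where it holds: {1, 2, 5, 6, 7} → 5.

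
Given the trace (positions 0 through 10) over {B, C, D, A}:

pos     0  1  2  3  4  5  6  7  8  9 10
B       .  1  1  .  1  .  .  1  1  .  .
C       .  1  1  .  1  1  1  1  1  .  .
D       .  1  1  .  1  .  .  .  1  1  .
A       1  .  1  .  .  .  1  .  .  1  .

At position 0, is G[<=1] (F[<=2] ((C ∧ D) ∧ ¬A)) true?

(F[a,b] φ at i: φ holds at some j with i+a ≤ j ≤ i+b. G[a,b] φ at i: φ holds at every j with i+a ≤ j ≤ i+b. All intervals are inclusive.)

Check F[<=2] ((C ∧ D) ∧ ¬A) at every j in [0,1]:
  j=0: holds (witness at 1)
  j=1: holds (witness at 1)
All positions satisfy it → formula holds.

Yes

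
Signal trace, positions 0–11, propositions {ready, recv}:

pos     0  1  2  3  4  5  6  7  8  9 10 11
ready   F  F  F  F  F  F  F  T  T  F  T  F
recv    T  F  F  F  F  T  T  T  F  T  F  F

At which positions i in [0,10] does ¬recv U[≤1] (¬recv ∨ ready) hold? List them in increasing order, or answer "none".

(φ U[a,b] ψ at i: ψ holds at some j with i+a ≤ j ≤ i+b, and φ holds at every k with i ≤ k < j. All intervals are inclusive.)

1, 2, 3, 4, 7, 8, 10

Evaluate at each i in [0,10]:
  i=0: ✗ (lhs fails at k=0 before rhs at j=1)
  i=1: ✓ (rhs at j=1)
  i=2: ✓ (rhs at j=2)
  i=3: ✓ (rhs at j=3)
  i=4: ✓ (rhs at j=4)
  i=5: ✗ (no rhs in [5,6])
  i=6: ✗ (lhs fails at k=6 before rhs at j=7)
  i=7: ✓ (rhs at j=7)
  i=8: ✓ (rhs at j=8)
  i=9: ✗ (lhs fails at k=9 before rhs at j=10)
  i=10: ✓ (rhs at j=10)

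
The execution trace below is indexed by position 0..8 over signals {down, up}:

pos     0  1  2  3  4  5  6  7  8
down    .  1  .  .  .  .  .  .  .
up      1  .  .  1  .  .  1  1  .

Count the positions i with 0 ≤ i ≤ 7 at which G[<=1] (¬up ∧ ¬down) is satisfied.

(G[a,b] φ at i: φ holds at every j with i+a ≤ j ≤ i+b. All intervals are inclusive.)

Evaluate at each i in [0,7]:
  i=0: ✗ (fails at j=0)
  i=1: ✗ (fails at j=1)
  i=2: ✗ (fails at j=3)
  i=3: ✗ (fails at j=3)
  i=4: ✓ (all of [4,5])
  i=5: ✗ (fails at j=6)
  i=6: ✗ (fails at j=6)
  i=7: ✗ (fails at j=7)
Positions where it holds: {4} → 1.

1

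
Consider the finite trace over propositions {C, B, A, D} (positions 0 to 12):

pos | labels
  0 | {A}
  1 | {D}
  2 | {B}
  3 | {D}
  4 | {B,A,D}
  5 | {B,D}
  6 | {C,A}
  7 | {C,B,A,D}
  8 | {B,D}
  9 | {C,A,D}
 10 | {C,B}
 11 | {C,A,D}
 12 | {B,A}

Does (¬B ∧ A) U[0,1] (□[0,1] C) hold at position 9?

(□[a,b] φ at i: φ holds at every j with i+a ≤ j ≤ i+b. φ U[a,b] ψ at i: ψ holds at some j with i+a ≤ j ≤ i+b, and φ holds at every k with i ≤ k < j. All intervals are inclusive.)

True

Need some j in [9,10] with □[0,1] C, and (¬B ∧ A) at every k in [9,j-1].
  j=9: □[0,1] C holds; no prefix to check → satisfied.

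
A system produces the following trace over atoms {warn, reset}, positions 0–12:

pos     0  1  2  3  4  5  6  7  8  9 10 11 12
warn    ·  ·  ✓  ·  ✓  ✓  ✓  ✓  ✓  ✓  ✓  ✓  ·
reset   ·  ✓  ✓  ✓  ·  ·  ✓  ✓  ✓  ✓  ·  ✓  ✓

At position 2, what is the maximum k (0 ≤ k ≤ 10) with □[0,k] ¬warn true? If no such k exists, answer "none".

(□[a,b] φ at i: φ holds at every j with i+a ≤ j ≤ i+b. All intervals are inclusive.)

none

¬warn must hold from j=2 onward; find where it first fails.
  j=2: fails → no k works.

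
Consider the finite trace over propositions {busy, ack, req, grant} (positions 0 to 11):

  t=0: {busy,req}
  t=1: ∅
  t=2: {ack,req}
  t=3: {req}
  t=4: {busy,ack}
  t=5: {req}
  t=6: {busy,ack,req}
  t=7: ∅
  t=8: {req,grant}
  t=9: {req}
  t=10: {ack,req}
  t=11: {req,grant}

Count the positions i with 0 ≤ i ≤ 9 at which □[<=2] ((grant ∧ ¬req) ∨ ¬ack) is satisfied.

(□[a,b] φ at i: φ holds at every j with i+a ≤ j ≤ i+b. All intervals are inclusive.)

1

Evaluate at each i in [0,9]:
  i=0: ✗ (fails at j=2)
  i=1: ✗ (fails at j=2)
  i=2: ✗ (fails at j=2)
  i=3: ✗ (fails at j=4)
  i=4: ✗ (fails at j=4)
  i=5: ✗ (fails at j=6)
  i=6: ✗ (fails at j=6)
  i=7: ✓ (all of [7,9])
  i=8: ✗ (fails at j=10)
  i=9: ✗ (fails at j=10)
Positions where it holds: {7} → 1.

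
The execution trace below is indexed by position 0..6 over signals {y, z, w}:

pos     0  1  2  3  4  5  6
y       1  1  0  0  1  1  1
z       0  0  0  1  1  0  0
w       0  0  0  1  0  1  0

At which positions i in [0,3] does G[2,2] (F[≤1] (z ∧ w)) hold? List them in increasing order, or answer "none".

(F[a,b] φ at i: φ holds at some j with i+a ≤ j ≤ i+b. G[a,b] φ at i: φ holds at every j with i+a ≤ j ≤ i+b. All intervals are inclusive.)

0, 1

Evaluate at each i in [0,3]:
  i=0: ✓ (all of [2,2])
  i=1: ✓ (all of [3,3])
  i=2: ✗ (fails at j=4)
  i=3: ✗ (fails at j=5)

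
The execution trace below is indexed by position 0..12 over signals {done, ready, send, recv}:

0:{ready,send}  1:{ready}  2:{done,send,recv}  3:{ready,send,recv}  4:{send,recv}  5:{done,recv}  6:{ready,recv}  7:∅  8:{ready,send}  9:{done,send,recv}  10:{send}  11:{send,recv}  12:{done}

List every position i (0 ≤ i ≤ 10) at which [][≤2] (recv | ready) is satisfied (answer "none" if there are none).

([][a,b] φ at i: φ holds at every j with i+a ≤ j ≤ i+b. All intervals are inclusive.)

Evaluate at each i in [0,10]:
  i=0: ✓ (all of [0,2])
  i=1: ✓ (all of [1,3])
  i=2: ✓ (all of [2,4])
  i=3: ✓ (all of [3,5])
  i=4: ✓ (all of [4,6])
  i=5: ✗ (fails at j=7)
  i=6: ✗ (fails at j=7)
  i=7: ✗ (fails at j=7)
  i=8: ✗ (fails at j=10)
  i=9: ✗ (fails at j=10)
  i=10: ✗ (fails at j=10)

0, 1, 2, 3, 4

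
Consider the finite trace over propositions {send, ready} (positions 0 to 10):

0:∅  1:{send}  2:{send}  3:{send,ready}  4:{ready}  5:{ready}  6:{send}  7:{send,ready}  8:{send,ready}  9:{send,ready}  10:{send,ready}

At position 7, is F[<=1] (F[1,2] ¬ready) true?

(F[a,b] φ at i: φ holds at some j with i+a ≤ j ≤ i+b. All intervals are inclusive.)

Check F[1,2] ¬ready at each j in [7,8]:
  j=7: fails (none in [8,9])
  j=8: fails (none in [9,10])
No position in the window satisfies it → formula fails.

False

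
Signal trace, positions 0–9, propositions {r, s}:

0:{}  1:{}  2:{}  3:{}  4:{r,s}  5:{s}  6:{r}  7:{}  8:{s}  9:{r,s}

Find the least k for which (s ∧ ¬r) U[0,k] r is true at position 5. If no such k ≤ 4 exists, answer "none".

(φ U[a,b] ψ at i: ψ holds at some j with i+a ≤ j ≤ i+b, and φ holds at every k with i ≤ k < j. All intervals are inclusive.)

Need earliest j ≥ 5 with r, and (s ∧ ¬r) at every k in [5,j-1].
  j=5: rhs fails.
  j=6: rhs holds; lhs holds on [5,5]. k = 1.

1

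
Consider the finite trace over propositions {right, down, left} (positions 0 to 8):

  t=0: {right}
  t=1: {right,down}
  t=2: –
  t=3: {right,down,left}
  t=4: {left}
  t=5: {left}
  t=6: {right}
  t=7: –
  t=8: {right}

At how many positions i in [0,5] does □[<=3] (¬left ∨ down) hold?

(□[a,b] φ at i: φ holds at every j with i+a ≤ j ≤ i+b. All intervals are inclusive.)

Evaluate at each i in [0,5]:
  i=0: ✓ (all of [0,3])
  i=1: ✗ (fails at j=4)
  i=2: ✗ (fails at j=4)
  i=3: ✗ (fails at j=4)
  i=4: ✗ (fails at j=4)
  i=5: ✗ (fails at j=5)
Positions where it holds: {0} → 1.

1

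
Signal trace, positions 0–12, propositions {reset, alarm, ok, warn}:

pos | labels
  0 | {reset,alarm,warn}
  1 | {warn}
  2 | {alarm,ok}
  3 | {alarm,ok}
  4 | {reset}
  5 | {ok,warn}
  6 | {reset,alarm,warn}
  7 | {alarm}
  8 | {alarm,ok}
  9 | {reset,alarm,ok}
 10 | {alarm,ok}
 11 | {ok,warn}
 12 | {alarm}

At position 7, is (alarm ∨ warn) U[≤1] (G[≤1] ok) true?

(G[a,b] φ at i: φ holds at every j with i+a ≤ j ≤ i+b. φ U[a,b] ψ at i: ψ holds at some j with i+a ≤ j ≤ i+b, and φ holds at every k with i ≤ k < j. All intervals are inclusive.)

Need some j in [7,8] with G[≤1] ok, and (alarm ∨ warn) at every k in [7,j-1].
  j=7: G[≤1] ok — fails at 7.
  j=8: G[≤1] ok holds; (alarm ∨ warn) holds at every k in [7,7] → satisfied.

Yes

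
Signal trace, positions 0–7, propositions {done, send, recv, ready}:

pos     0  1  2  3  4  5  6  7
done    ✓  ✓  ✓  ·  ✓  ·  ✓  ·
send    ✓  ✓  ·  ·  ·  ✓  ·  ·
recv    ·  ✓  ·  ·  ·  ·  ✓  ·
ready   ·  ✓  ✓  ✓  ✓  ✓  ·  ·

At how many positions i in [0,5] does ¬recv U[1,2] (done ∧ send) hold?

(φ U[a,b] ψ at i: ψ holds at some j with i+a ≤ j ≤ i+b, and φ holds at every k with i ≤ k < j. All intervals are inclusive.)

1

Evaluate at each i in [0,5]:
  i=0: ✓ (rhs at j=1; lhs holds on [0,0])
  i=1: ✗ (no rhs in [2,3])
  i=2: ✗ (no rhs in [3,4])
  i=3: ✗ (no rhs in [4,5])
  i=4: ✗ (no rhs in [5,6])
  i=5: ✗ (no rhs in [6,7])
Positions where it holds: {0} → 1.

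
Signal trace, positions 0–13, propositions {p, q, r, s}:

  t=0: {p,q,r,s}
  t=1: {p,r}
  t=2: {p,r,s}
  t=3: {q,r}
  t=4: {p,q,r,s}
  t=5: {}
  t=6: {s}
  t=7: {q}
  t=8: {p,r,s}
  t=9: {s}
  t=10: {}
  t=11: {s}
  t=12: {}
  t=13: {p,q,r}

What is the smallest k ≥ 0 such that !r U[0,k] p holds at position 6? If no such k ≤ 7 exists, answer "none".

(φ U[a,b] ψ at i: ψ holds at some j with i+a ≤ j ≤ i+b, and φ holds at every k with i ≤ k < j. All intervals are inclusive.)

2

Need earliest j ≥ 6 with p, and !r at every k in [6,j-1].
  j=6: rhs fails.
  j=7: rhs fails.
  j=8: rhs holds; lhs holds on [6,7]. k = 2.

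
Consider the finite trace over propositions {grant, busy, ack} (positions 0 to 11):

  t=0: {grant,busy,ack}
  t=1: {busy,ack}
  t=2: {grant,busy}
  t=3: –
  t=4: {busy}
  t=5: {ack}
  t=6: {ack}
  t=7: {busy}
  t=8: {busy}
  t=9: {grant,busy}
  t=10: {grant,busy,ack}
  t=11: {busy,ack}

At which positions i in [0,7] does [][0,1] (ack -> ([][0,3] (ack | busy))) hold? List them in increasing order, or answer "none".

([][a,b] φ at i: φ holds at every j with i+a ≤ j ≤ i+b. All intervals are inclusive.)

2, 3, 4, 5, 6, 7

Evaluate at each i in [0,7]:
  i=0: ✗ (fails at j=0)
  i=1: ✗ (fails at j=1)
  i=2: ✓ (all of [2,3])
  i=3: ✓ (all of [3,4])
  i=4: ✓ (all of [4,5])
  i=5: ✓ (all of [5,6])
  i=6: ✓ (all of [6,7])
  i=7: ✓ (all of [7,8])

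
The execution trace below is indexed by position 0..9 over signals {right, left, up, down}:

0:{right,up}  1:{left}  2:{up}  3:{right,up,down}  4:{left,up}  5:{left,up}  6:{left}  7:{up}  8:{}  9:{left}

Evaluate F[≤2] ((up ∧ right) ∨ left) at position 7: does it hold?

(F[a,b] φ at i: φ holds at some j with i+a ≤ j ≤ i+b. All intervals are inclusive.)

Check ((up ∧ right) ∨ left) at each j in [7,9]:
  j=7: false
  j=8: false
  j=9: true
Found at j=9 → formula holds.

Yes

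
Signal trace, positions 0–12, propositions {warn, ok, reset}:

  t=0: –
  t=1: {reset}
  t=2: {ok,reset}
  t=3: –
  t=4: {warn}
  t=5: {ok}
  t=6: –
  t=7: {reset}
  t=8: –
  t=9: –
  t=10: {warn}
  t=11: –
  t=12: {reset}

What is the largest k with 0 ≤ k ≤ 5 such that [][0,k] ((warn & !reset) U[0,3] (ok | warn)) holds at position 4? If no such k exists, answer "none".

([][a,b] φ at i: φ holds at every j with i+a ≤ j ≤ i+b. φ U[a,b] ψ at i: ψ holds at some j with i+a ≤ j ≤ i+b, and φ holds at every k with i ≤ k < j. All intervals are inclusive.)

((warn & !reset) U[0,3] (ok | warn)) must hold from j=4 onward; find where it first fails.
  j=4: holds
  j=5: holds
  j=6: fails
Holds on [4,5], so largest k = 1.

1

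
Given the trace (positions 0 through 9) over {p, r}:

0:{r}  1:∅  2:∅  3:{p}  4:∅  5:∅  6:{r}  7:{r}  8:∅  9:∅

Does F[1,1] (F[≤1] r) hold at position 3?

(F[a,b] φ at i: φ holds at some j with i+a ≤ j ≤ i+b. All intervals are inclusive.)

Check F[≤1] r at each j in [4,4]:
  j=4: fails (none in [4,5])
No position in the window satisfies it → formula fails.

False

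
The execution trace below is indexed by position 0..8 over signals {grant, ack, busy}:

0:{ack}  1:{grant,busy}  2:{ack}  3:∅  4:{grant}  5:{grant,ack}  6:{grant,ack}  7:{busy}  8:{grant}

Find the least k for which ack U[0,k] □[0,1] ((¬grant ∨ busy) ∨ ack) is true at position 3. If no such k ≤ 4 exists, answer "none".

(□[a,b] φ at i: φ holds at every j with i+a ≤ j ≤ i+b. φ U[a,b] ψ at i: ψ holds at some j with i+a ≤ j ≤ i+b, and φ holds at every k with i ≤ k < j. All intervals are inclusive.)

Need earliest j ≥ 3 with □[0,1] ((¬grant ∨ busy) ∨ ack), and ack at every k in [3,j-1].
  j=3: rhs fails.
  j=4: rhs fails.
  j=5: rhs holds but lhs fails at k=3.
  j=6: rhs holds but lhs fails at k=3.
  j=7: rhs fails.
No witness within the range → none.

none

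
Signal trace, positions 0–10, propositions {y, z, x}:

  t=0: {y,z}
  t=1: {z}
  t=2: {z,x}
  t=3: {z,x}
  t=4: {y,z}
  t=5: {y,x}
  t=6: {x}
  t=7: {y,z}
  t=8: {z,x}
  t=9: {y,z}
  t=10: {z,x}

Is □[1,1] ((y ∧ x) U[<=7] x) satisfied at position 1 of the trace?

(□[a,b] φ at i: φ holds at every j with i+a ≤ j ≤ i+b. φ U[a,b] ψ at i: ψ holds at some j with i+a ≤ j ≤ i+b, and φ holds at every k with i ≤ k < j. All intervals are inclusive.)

Check ((y ∧ x) U[<=7] x) at every j in [2,2]:
  j=2: holds
All positions satisfy it → formula holds.

Holds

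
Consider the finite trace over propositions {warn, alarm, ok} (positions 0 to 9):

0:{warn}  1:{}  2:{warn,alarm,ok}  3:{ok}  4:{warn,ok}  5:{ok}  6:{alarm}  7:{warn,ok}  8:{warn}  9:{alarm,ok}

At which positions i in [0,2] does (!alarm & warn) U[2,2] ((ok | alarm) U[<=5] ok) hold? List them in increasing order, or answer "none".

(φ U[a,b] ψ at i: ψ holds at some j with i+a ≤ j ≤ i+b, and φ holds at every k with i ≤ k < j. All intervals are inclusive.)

none

Evaluate at each i in [0,2]:
  i=0: ✗ (lhs fails at k=1 before rhs at j=2)
  i=1: ✗ (lhs fails at k=1 before rhs at j=3)
  i=2: ✗ (lhs fails at k=2 before rhs at j=4)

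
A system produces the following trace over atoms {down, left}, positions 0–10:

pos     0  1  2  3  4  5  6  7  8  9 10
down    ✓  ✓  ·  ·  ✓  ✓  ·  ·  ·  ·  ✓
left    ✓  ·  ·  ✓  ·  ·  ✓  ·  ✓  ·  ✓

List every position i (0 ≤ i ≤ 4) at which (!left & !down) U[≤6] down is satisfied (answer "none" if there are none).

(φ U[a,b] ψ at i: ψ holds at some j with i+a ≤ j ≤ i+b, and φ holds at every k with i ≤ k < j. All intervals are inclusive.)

0, 1, 4

Evaluate at each i in [0,4]:
  i=0: ✓ (rhs at j=0)
  i=1: ✓ (rhs at j=1)
  i=2: ✗ (lhs fails at k=3 before rhs at j=4)
  i=3: ✗ (lhs fails at k=3 before rhs at j=4)
  i=4: ✓ (rhs at j=4)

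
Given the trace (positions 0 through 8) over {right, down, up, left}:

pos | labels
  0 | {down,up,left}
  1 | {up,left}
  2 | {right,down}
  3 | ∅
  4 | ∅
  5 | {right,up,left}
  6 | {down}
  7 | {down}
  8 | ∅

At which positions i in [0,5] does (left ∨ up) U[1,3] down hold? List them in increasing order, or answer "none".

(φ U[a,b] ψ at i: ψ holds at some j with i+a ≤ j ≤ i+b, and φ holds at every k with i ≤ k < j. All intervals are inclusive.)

Evaluate at each i in [0,5]:
  i=0: ✓ (rhs at j=2; lhs holds on [0,1])
  i=1: ✓ (rhs at j=2; lhs holds on [1,1])
  i=2: ✗ (no rhs in [3,5])
  i=3: ✗ (lhs fails at k=3 before rhs at j=6)
  i=4: ✗ (lhs fails at k=4 before rhs at j=6)
  i=5: ✓ (rhs at j=6; lhs holds on [5,5])

0, 1, 5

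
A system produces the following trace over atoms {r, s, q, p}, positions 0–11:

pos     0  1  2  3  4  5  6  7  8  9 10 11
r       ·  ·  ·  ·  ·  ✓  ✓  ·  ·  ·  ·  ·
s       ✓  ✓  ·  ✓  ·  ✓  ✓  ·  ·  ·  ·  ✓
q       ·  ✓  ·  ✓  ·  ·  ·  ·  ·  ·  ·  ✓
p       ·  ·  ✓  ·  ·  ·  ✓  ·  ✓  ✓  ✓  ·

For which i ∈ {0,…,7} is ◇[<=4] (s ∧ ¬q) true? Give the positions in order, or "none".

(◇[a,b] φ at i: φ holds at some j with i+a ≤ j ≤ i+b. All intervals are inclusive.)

Evaluate at each i in [0,7]:
  i=0: ✓ (witness j=0)
  i=1: ✓ (witness j=5)
  i=2: ✓ (witness j=5)
  i=3: ✓ (witness j=5)
  i=4: ✓ (witness j=5)
  i=5: ✓ (witness j=5)
  i=6: ✓ (witness j=6)
  i=7: ✗ (none in [7,11])

0, 1, 2, 3, 4, 5, 6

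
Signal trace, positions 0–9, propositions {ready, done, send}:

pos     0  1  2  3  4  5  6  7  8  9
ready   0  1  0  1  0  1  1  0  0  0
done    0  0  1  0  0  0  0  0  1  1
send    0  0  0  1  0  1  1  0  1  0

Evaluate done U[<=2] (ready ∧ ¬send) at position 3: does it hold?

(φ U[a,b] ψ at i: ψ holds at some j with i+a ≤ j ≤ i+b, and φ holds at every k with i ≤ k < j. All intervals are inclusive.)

Need some j in [3,5] with (ready ∧ ¬send), and done at every k in [3,j-1].
  j=3: (ready ∧ ¬send) false.
  j=4: (ready ∧ ¬send) false.
  j=5: (ready ∧ ¬send) false.
No j in the window works → until fails.

False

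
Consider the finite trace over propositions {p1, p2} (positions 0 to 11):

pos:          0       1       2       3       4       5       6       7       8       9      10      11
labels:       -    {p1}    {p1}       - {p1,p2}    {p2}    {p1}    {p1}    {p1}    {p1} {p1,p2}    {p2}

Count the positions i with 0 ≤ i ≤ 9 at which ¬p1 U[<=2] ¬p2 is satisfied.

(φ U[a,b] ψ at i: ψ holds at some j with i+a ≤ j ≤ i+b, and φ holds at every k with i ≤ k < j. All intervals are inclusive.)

Evaluate at each i in [0,9]:
  i=0: ✓ (rhs at j=0)
  i=1: ✓ (rhs at j=1)
  i=2: ✓ (rhs at j=2)
  i=3: ✓ (rhs at j=3)
  i=4: ✗ (lhs fails at k=4 before rhs at j=6)
  i=5: ✓ (rhs at j=6; lhs holds on [5,5])
  i=6: ✓ (rhs at j=6)
  i=7: ✓ (rhs at j=7)
  i=8: ✓ (rhs at j=8)
  i=9: ✓ (rhs at j=9)
Positions where it holds: {0, 1, 2, 3, 5, 6, 7, 8, 9} → 9.

9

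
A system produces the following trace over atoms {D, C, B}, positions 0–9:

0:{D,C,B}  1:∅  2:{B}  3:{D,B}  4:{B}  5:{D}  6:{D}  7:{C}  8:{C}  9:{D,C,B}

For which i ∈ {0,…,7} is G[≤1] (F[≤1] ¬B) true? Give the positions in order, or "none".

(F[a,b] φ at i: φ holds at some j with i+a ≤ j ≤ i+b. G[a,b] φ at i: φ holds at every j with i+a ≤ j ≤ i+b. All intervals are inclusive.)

0, 4, 5, 6, 7

Evaluate at each i in [0,7]:
  i=0: ✓ (all of [0,1])
  i=1: ✗ (fails at j=2)
  i=2: ✗ (fails at j=2)
  i=3: ✗ (fails at j=3)
  i=4: ✓ (all of [4,5])
  i=5: ✓ (all of [5,6])
  i=6: ✓ (all of [6,7])
  i=7: ✓ (all of [7,8])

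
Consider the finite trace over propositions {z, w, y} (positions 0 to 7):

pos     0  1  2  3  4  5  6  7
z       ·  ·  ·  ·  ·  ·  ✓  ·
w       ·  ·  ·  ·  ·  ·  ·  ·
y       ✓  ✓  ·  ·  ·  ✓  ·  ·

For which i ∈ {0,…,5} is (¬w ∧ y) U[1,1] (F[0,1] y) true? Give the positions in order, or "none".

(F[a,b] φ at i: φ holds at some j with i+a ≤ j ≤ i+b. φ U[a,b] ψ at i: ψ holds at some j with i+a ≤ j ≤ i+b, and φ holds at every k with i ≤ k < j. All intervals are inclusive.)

0

Evaluate at each i in [0,5]:
  i=0: ✓ (rhs at j=1; lhs holds on [0,0])
  i=1: ✗ (no rhs in [2,2])
  i=2: ✗ (no rhs in [3,3])
  i=3: ✗ (lhs fails at k=3 before rhs at j=4)
  i=4: ✗ (lhs fails at k=4 before rhs at j=5)
  i=5: ✗ (no rhs in [6,6])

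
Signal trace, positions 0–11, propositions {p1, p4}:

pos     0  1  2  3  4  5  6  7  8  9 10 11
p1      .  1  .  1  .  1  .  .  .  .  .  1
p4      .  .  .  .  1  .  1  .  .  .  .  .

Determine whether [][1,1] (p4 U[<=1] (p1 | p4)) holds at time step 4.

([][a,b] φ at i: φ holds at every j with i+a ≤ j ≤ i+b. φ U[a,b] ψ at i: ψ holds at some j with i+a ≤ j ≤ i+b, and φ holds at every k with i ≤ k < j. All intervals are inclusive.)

Check (p4 U[<=1] (p1 | p4)) at every j in [5,5]:
  j=5: holds
All positions satisfy it → formula holds.

Holds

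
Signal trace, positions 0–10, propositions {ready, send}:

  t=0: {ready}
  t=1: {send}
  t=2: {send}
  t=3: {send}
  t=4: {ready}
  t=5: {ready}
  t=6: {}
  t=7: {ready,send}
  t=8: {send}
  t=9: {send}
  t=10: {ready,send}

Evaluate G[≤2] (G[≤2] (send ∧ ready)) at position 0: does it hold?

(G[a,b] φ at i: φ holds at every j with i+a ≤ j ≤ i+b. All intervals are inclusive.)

Check G[≤2] (send ∧ ready) at every j in [0,2]:
  j=0: fails at 0
  j=1: fails at 1
  j=2: fails at 2
Fails at j=0 → formula fails.

No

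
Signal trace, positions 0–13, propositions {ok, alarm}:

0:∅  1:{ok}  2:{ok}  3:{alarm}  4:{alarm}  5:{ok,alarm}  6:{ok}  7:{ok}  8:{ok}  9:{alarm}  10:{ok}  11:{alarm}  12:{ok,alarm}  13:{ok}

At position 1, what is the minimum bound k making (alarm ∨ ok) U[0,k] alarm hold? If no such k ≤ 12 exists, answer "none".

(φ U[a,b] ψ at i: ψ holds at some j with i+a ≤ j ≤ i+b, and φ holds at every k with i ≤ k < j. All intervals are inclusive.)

Need earliest j ≥ 1 with alarm, and (alarm ∨ ok) at every k in [1,j-1].
  j=1: rhs fails.
  j=2: rhs fails.
  j=3: rhs holds; lhs holds on [1,2]. k = 2.

2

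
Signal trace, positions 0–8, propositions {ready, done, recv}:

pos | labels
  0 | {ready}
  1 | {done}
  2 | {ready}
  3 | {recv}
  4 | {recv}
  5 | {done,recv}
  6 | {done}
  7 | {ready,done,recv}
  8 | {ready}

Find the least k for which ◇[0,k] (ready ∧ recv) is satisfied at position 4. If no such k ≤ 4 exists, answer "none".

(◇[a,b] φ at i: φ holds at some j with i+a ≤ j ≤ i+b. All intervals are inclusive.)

3

Scan j = 4,5,… for (ready ∧ recv):
  j=4: fails
  j=5: fails
  j=6: fails
  j=7: holds
First hit at j=7, so smallest k = 7-4 = 3.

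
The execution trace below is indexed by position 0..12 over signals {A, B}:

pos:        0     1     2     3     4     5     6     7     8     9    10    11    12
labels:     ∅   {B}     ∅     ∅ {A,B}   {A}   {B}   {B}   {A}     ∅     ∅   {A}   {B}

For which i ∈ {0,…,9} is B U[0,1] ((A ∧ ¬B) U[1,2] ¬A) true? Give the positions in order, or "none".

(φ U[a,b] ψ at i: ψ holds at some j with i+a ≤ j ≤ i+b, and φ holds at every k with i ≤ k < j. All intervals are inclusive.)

Evaluate at each i in [0,9]:
  i=0: ✗ (no rhs in [0,1])
  i=1: ✗ (no rhs in [1,2])
  i=2: ✗ (no rhs in [2,3])
  i=3: ✗ (no rhs in [3,4])
  i=4: ✓ (rhs at j=5; lhs holds on [4,4])
  i=5: ✓ (rhs at j=5)
  i=6: ✗ (no rhs in [6,7])
  i=7: ✓ (rhs at j=8; lhs holds on [7,7])
  i=8: ✓ (rhs at j=8)
  i=9: ✗ (no rhs in [9,10])

4, 5, 7, 8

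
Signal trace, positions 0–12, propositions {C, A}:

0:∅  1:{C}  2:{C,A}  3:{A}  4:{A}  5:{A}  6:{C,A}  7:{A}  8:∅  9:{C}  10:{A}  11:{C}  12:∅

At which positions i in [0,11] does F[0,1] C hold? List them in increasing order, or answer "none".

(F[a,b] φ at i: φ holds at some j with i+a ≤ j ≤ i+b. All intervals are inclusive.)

0, 1, 2, 5, 6, 8, 9, 10, 11

Evaluate at each i in [0,11]:
  i=0: ✓ (witness j=1)
  i=1: ✓ (witness j=1)
  i=2: ✓ (witness j=2)
  i=3: ✗ (none in [3,4])
  i=4: ✗ (none in [4,5])
  i=5: ✓ (witness j=6)
  i=6: ✓ (witness j=6)
  i=7: ✗ (none in [7,8])
  i=8: ✓ (witness j=9)
  i=9: ✓ (witness j=9)
  i=10: ✓ (witness j=11)
  i=11: ✓ (witness j=11)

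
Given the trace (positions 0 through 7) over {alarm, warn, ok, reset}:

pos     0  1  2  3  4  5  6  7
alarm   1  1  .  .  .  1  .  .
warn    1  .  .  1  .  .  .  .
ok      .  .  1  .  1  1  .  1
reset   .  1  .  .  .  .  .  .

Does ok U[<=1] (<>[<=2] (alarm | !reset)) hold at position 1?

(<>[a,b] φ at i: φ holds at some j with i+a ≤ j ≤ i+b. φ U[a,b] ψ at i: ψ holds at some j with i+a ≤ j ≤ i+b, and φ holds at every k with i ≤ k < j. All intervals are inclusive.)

Holds

Need some j in [1,2] with <>[<=2] (alarm | !reset), and ok at every k in [1,j-1].
  j=1: <>[<=2] (alarm | !reset) holds; no prefix to check → satisfied.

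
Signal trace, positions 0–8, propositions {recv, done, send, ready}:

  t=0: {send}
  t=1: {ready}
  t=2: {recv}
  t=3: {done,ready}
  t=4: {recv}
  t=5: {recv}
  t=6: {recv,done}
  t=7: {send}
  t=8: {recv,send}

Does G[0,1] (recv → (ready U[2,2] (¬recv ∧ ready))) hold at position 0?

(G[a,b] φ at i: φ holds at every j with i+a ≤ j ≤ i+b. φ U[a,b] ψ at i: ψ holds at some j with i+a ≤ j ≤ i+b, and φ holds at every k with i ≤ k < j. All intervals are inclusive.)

Check (recv → (ready U[2,2] (¬recv ∧ ready))) at every j in [0,1]:
  j=0: antecedent false → ✓
  j=1: antecedent false → ✓
All positions satisfy it → formula holds.

Holds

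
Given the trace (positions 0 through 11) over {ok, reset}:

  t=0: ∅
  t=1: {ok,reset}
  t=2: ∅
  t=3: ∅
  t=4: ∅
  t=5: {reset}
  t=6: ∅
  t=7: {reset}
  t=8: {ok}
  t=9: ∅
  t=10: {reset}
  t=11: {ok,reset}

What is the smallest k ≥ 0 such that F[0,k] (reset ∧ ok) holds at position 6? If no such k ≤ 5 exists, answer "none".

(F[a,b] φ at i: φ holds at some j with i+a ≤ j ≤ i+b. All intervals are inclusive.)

Scan j = 6,7,… for (reset ∧ ok):
  j=6: fails
  j=7: fails
  j=8: fails
  j=9: fails
  j=10: fails
  j=11: holds
First hit at j=11, so smallest k = 11-6 = 5.

5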